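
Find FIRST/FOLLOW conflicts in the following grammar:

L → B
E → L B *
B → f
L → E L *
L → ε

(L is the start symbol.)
Yes. L → B with FOLLOW(L) on { 'f' }; L → E L '*' with FOLLOW(L) on { 'f' }

A FIRST/FOLLOW conflict occurs when a non-terminal N has a nullable alternative N → β (β ⇒* ε) and another alternative N → α with FIRST(α) ∩ FOLLOW(N) ≠ ∅: on such a lookahead the parser cannot decide between expanding α and letting N vanish via β.

Nullable non-terminals: L.
FIRST sets used below: FIRST(B) = { 'f' }, FIRST(E) = { 'f' }

L: nullable alternative(s) L → ε; FOLLOW(L) = { $, '*', 'f' }
  L → B: FIRST \ {ε} = { 'f' } — overlaps FOLLOW(L) on { 'f' }: CONFLICT
  L → E L *: FIRST \ {ε} = { 'f' } — overlaps FOLLOW(L) on { 'f' }: CONFLICT
  L → ε: FIRST \ {ε} = { } — this is the only nullable alternative, skip

B, E have no nullable alternative, so no FIRST/FOLLOW check is needed there.

So the grammar has 2 FIRST/FOLLOW conflicts (marked CONFLICT above).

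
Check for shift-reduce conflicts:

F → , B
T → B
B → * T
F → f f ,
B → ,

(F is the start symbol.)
A shift-reduce conflict occurs when an LR(0) state has both:
  - a complete (reduce) item [A → α .] (dot at the end), and
  - a shift item [B → β . c γ] (dot before a terminal).

Augment with F' → F and build the canonical LR(0) collection (I0 = CLOSURE({[F' → . F]}), then GOTO on every symbol after a dot until no new states appear). It has 11 states:
  I0: { [F → . , B], [F → . f f ,], [F' → . F] }  — shift
  I1: { [B → . * T], [B → . ,], [F → , . B] }  — shift
  I2: { [F' → F .] }  — accept
  I3: { [F → f . f ,] }  — shift
  I4: { [F → f f . ,] }  — shift
  I5: { [F → f f , .] }  — reduce
  I6: { [B → * . T], [B → . * T], [B → . ,], [T → . B] }  — shift
  I7: { [B → , .] }  — reduce
  I8: { [F → , B .] }  — reduce
  I9: { [T → B .] }  — reduce
  I10: { [B → * T .] }  — reduce

No state contains both a complete item and a shift item.

Answer: No shift-reduce conflicts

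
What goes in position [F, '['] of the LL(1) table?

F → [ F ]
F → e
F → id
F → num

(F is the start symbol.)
F → [ F ]

To find M[F, '['], we find productions for F where '[' is in the predict set (PREDICT(N → α) = (FIRST(α) \ {ε}) ∪ (FOLLOW(N) if α ⇒* ε)).

F → [ F ]: PREDICT = { '[' }
  '[' is in predict set, so this production goes in M[F, '[']
F → e: PREDICT = { 'e' }
F → id: PREDICT = { 'id' }
F → num: PREDICT = { 'num' }

M[F, '['] = F → [ F ]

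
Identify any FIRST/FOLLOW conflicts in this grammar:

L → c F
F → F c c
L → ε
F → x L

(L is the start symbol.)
Nullable non-terminals: L.

L: nullable alternative(s) L → ε; FOLLOW(L) = { $, 'c' }
  L → c F: FIRST \ {ε} = { 'c' } — overlaps FOLLOW(L) on { 'c' }: CONFLICT
  L → ε: FIRST \ {ε} = { } — this is the only nullable alternative, skip

F has no nullable alternative, so no FIRST/FOLLOW check is needed there.

So the grammar has 1 FIRST/FOLLOW conflict (marked CONFLICT above).

Answer: Yes. L → c F with FOLLOW(L) on { 'c' }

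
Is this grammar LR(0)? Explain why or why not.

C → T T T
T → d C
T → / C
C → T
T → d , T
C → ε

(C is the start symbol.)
A grammar is LR(0) if no state in the canonical LR(0) collection has:
  - both a shift item (dot before a terminal) and a complete item (shift-reduce conflict), or
  - two or more complete items (reduce-reduce conflict; the accept item [C' → C .] counts as a complete item here).

Augment with C' → C and build the canonical LR(0) collection (I0 = CLOSURE({[C' → . C]}), then GOTO on every symbol after a dot until no new states appear). It has 11 states:
  I0: { [C → . T T T], [C → . T], [C → .], [C' → . C], [T → . / C], [T → . d , T], [T → . d C] }  — shift, reduce
  I1: { [C → . T T T], [C → . T], [C → .], [T → . / C], [T → . d , T], [T → . d C], [T → / . C] }  — shift, reduce
  I2: { [C' → C .] }  — accept
  I3: { [C → T . T T], [C → T .], [T → . / C], [T → . d , T], [T → . d C] }  — shift, reduce
  I4: { [C → . T T T], [C → . T], [C → .], [T → . / C], [T → . d , T], [T → . d C], [T → d . , T], [T → d . C] }  — shift, reduce
  I5: { [T → . / C], [T → . d , T], [T → . d C], [T → d , . T] }  — shift
  I6: { [T → d C .] }  — reduce
  I7: { [T → d , T .] }  — reduce
  I8: { [C → T T . T], [T → . / C], [T → . d , T], [T → . d C] }  — shift
  I9: { [C → T T T .] }  — reduce
  I10: { [T → / C .] }  — reduce

Conflict in state I0:
  Shift-reduce conflict between [C → .] and [T → . / C]
So the grammar is NOT LR(0).

Answer: No. Shift-reduce conflict between [C → .] and [T → . / C]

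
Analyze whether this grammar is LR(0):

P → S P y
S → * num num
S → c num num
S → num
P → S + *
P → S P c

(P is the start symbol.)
A grammar is LR(0) if no state in the canonical LR(0) collection has:
  - both a shift item (dot before a terminal) and a complete item (shift-reduce conflict), or
  - two or more complete items (reduce-reduce conflict; the accept item [P' → P .] counts as a complete item here).

Augment with P' → P and build the canonical LR(0) collection (I0 = CLOSURE({[P' → . P]}), then GOTO on every symbol after a dot until no new states appear). It has 15 states:
  I0: { [P → . S + *], [P → . S P c], [P → . S P y], [P' → . P], [S → . * num num], [S → . c num num], [S → . num] }  — shift
  I1: { [S → * . num num] }  — shift
  I2: { [P' → P .] }  — accept
  I3: { [P → . S + *], [P → . S P c], [P → . S P y], [P → S . + *], [P → S . P c], [P → S . P y], [S → . * num num], [S → . c num num], [S → . num] }  — shift
  I4: { [S → c . num num] }  — shift
  I5: { [S → num .] }  — reduce
  I6: { [S → c num . num] }  — shift
  I7: { [S → c num num .] }  — reduce
  I8: { [P → S + . *] }  — shift
  I9: { [P → S P . c], [P → S P . y] }  — shift
  I10: { [P → S P c .] }  — reduce
  I11: { [P → S P y .] }  — reduce
  I12: { [P → S + * .] }  — reduce
  I13: { [S → * num . num] }  — shift
  I14: { [S → * num num .] }  — reduce

Every state is either a pure shift/goto state or contains exactly one complete item and nothing to shift — no conflicts. The grammar is LR(0).

Answer: Yes, the grammar is LR(0)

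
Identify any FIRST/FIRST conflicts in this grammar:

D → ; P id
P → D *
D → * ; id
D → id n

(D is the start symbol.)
No FIRST/FIRST conflicts.

Productions for D:
  D → ; P id: FIRST = { ';' }
  D → * ; id: FIRST = { '*' }
  D → id n: FIRST = { 'id' }
P has only one production, so no FIRST/FIRST conflict is possible there.

All alternatives of each non-terminal have pairwise disjoint FIRST sets.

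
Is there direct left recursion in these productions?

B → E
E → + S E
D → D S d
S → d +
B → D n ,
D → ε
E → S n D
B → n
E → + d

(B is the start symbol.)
Direct left recursion occurs when N → N α for some non-terminal N (the right-hand side begins with the left-hand side itself).

B → E: starts with E
E → + S E: starts with '+'
D → D S d: LEFT RECURSIVE (starts with D)
S → d +: starts with d
B → D n ,: starts with D
D → ε: starts with ε
E → S n D: starts with S
B → n: starts with n
E → + d: starts with '+'

The grammar has direct left recursion on: D.

Answer: Yes, D is left-recursive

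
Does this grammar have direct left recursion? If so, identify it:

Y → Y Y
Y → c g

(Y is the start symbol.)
Y → Y Y: LEFT RECURSIVE (starts with Y)
Y → c g: starts with c

The grammar has direct left recursion on: Y.

Answer: Yes, Y is left-recursive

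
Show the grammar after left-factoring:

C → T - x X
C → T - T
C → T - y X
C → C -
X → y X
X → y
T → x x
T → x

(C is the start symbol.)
C → T - C'
C' → x X
C' → T
C' → y X
C → C -
X → y X'
X' → X
X' → ε
T → x T'
T' → x
T' → ε

Left-factoring transforms A → αβ₁ | αβ₂ into A → αA' and A' → β₁ | β₂
(α is the longest common prefix among the alternatives). Repeat until
no nonterminal has two alternatives with a common prefix.

Round 1: C has alternatives sharing prefix 'T -'. Introduce C': C → T - C'
  Add: C' → x X
  Add: C' → T
  Add: C' → y X

Round 2: X has alternatives sharing prefix 'y'. Introduce X': X → y X'
  Add: X' → X
  Add: X' → ε

Round 3: T has alternatives sharing prefix 'x'. Introduce T': T → x T'
  Add: T' → x
  Add: T' → ε

No remaining common prefixes — done.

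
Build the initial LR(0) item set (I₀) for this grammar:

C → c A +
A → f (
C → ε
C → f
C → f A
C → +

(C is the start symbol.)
{ [C → . +], [C → . c A +], [C → . f A], [C → . f], [C → .], [C' → . C] }

First, augment the grammar with C' → C
I₀ = CLOSURE({ [C' → . C] }):
  [C' → . C] has the dot before C: add [C → . c A +], [C → .], [C → . f], [C → . f A], [C → . +]
No further items can be added.

I₀ = { [C → . +], [C → . c A +], [C → . f A], [C → . f], [C → .], [C' → . C] }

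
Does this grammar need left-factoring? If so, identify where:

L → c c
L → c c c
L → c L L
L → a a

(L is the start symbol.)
Yes, L has productions with common prefix 'c'

Left-factoring is needed when two productions for the same non-terminal
share a common prefix on the right-hand side.

Productions for L:
  L → c c
  L → c c c
  L → c L L
  L → a a

Found common prefix 'c' in productions for L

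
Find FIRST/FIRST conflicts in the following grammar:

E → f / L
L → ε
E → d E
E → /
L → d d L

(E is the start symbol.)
No FIRST/FIRST conflicts.

A FIRST/FIRST conflict occurs when two productions N → α and N → β for the same non-terminal have FIRST(α) ∩ FIRST(β) ≠ ∅ (with ε ∈ FIRST of a nullable right-hand side, so two nullable alternatives also conflict).

Productions for E:
  E → f / L: FIRST = { 'f' }
  E → d E: FIRST = { 'd' }
  E → /: FIRST = { '/' }
Productions for L:
  L → ε: FIRST = { ε }
  L → d d L: FIRST = { 'd' }

All alternatives of each non-terminal have pairwise disjoint FIRST sets.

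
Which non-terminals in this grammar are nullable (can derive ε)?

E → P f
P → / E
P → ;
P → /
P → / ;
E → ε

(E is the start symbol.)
A non-terminal is nullable if it can derive ε (the empty string): either it has an ε-production, or it has a production whose right-hand side consists entirely of nullable non-terminals.

ε-productions: E → ε
So E is immediately nullable.
No further non-terminal can be added: every production for the remaining non-terminals contains a terminal or a non-nullable non-terminal.
Nullable = { 'E' }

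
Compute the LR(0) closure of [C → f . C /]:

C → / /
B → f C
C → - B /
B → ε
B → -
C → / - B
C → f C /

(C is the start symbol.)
{ [C → . - B /], [C → . / - B], [C → . / /], [C → . f C /], [C → f . C /] }

To compute CLOSURE, for each item [A → α.Bβ] where B is a non-terminal, add [B → .γ] for all productions B → γ; repeat for the newly added items until nothing changes.

Start with: [C → f . C /]
  [C → f . C /] has the dot before C: add [C → . / /], [C → . - B /], [C → . / - B], [C → . f C /]
No further items can be added.

CLOSURE = { [C → . - B /], [C → . / - B], [C → . / /], [C → . f C /], [C → f . C /] }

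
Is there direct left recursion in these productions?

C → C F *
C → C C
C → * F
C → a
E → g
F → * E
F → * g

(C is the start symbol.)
Direct left recursion occurs when N → N α for some non-terminal N (the right-hand side begins with the left-hand side itself).

C → C F *: LEFT RECURSIVE (starts with C)
C → C C: LEFT RECURSIVE (starts with C)
C → * F: starts with '*'
C → a: starts with a
E → g: starts with g
F → * E: starts with '*'
F → * g: starts with '*'

The grammar has direct left recursion on: C.

Answer: Yes, C is left-recursive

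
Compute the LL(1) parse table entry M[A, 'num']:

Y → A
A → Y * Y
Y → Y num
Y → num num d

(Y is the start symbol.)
A → Y * Y

To find M[A, 'num'], we find productions for A where 'num' is in the predict set (PREDICT(N → α) = (FIRST(α) \ {ε}) ∪ (FOLLOW(N) if α ⇒* ε)).

Relevant sets:
  FIRST(Y) = { 'num' }

A → Y * Y: PREDICT = { 'num' }
  'num' is in predict set, so this production goes in M[A, 'num']

M[A, 'num'] = A → Y * Y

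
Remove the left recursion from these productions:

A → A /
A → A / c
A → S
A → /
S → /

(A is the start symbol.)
A → S A'
A → / A'
A' → / A'
A' → / c A'
A' → ε
S → /

A is directly left-recursive. The standard transformation for
  A → A α₁ | ... | A α_m | β₁ | ... | β_n
is
  A  → β₁ A' | ... | β_n A'
  A' → α₁ A' | ... | α_m A' | ε

A → S becomes A → S A'
A → / becomes A → / A'
A → A / becomes A' → / A'
A → A / c becomes A' → / c A'
Add A' → ε

Productions for other non-terminals are unchanged:
  S → /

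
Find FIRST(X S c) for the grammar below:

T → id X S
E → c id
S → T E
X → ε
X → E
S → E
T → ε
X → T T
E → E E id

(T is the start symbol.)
{ 'c', 'id' }

FIRST sets of the non-terminals involved (from the grammar, by fixed-point iteration):
  FIRST(X) = { 'c', 'id', ε }
  FIRST(S) = { 'c', 'id' }

To compute FIRST(X S c), process the symbols left to right:
Symbol X is a non-terminal. Add FIRST(X) \ {ε} = { 'c', 'id' }
X is nullable (ε ∈ FIRST(X)), continue to the next symbol.
Symbol S is a non-terminal. Add FIRST(S) \ {ε} = { 'c', 'id' }
S is not nullable (ε ∉ FIRST(S)), so stop here.
FIRST(X S c) = { 'c', 'id' }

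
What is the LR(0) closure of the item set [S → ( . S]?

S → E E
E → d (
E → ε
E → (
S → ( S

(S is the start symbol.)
Start with: [S → ( . S]
  [S → ( . S] has the dot before S: add [S → . E E], [S → . ( S]
  [S → . E E] has the dot before E: add [E → . d (], [E → .], [E → . (]
No further items can be added.

CLOSURE = { [E → . (], [E → . d (], [E → .], [S → ( . S], [S → . ( S], [S → . E E] }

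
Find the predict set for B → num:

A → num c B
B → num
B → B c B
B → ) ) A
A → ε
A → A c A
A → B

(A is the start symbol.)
{ 'num' }

PREDICT(B → num) = (FIRST(RHS) \ {ε}) ∪ (FOLLOW(B) if ε ∈ FIRST(RHS), i.e. RHS ⇒* ε)
FIRST(num) = { 'num' }
ε ∉ FIRST(num), so FOLLOW(B) is not added.
PREDICT(B → num) = { 'num' }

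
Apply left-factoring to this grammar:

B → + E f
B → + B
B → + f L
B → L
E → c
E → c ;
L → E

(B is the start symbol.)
B → + B'
B' → E f
B' → B
B' → f L
B → L
E → c E'
E' → ε
E' → ;
L → E

Left-factoring transforms A → αβ₁ | αβ₂ into A → αA' and A' → β₁ | β₂
(α is the longest common prefix among the alternatives). Repeat until
no nonterminal has two alternatives with a common prefix.

Round 1: B has alternatives sharing prefix '+'. Introduce B': B → + B'
  Add: B' → E f
  Add: B' → B
  Add: B' → f L

Round 2: E has alternatives sharing prefix 'c'. Introduce E': E → c E'
  Add: E' → ε
  Add: E' → ;

No remaining common prefixes — done.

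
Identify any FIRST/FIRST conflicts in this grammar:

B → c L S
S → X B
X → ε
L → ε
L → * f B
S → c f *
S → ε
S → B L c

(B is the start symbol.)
Yes. S → X B / S → c f '*' on { 'c' }; S → X B / S → B L c on { 'c' }; S → c f '*' / S → B L c on { 'c' }

A FIRST/FIRST conflict occurs when two productions N → α and N → β for the same non-terminal have FIRST(α) ∩ FIRST(β) ≠ ∅ (with ε ∈ FIRST of a nullable right-hand side, so two nullable alternatives also conflict).

FIRST sets of the non-terminals at (or reachable through a nullable prefix from) the front of some alternative:
  FIRST(X) = { ε }
  FIRST(B) = { 'c' }

Productions for S:
  S → X B: FIRST = { 'c' }
  S → c f *: FIRST = { 'c' }
  S → ε: FIRST = { ε }
  S → B L c: FIRST = { 'c' }
Productions for L:
  L → ε: FIRST = { ε }
  L → * f B: FIRST = { '*' }
B, X have only one production, so no FIRST/FIRST conflict is possible there.

Conflict for S: S → X B and S → c f *
  Overlap: { 'c' }
Conflict for S: S → X B and S → B L c
  Overlap: { 'c' }
Conflict for S: S → c f * and S → B L c
  Overlap: { 'c' }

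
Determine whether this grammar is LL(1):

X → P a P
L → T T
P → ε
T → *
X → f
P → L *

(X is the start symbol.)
A grammar is LL(1) if for each non-terminal N with multiple productions, the predict sets of those productions are pairwise disjoint, where PREDICT(N → α) = (FIRST(α) \ {ε}) ∪ (FOLLOW(N) if α ⇒* ε).

Relevant sets:
  FIRST(P) = { '*', ε }
  FIRST(L) = { '*' }
  FOLLOW(P) = { $, 'a' }

For X:
  PREDICT(X → P a P) = { '*', 'a' }
  PREDICT(X → f) = { 'f' }
For P:
  PREDICT(P → ε) = { $, 'a' }
  PREDICT(P → L '*') = { '*' }
L, T have a single production, so nothing to check there.

All predict sets are disjoint. The grammar IS LL(1).

Answer: Yes, the grammar is LL(1).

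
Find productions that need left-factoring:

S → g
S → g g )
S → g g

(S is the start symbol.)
Yes, S has productions with common prefix 'g'

Left-factoring is needed when two productions for the same non-terminal
share a common prefix on the right-hand side.

Productions for S:
  S → g
  S → g g )
  S → g g

Found common prefix 'g' in productions for S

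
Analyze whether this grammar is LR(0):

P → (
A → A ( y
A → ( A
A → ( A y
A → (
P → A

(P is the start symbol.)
A grammar is LR(0) if no state in the canonical LR(0) collection has:
  - both a shift item (dot before a terminal) and a complete item (shift-reduce conflict), or
  - two or more complete items (reduce-reduce conflict; the accept item [P' → P .] counts as a complete item here).

Augment with P' → P and build the canonical LR(0) collection (I0 = CLOSURE({[P' → . P]}), then GOTO on every symbol after a dot until no new states appear). It has 9 states:
  I0: { [A → . ( A y], [A → . ( A], [A → . (], [A → . A ( y], [P → . (], [P → . A], [P' → . P] }  — shift
  I1: { [A → ( . A y], [A → ( . A], [A → ( .], [A → . ( A y], [A → . ( A], [A → . (], [A → . A ( y], [P → ( .] }  — shift, 2 reduces
  I2: { [A → A . ( y], [P → A .] }  — shift, reduce
  I3: { [P' → P .] }  — accept
  I4: { [A → A ( . y] }  — shift
  I5: { [A → A ( y .] }  — reduce
  I6: { [A → ( . A y], [A → ( . A], [A → ( .], [A → . ( A y], [A → . ( A], [A → . (], [A → . A ( y] }  — shift, reduce
  I7: { [A → ( A . y], [A → ( A .], [A → A . ( y] }  — shift, reduce
  I8: { [A → ( A y .] }  — reduce

Conflict in state I1:
  Shift-reduce conflict between [A → ( .] and [A → . (]
So the grammar is NOT LR(0).

Answer: No. Shift-reduce conflict between [A → ( .] and [A → . (]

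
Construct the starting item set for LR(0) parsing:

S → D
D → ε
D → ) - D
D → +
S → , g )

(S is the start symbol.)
First, augment the grammar with S' → S
I₀ = CLOSURE({ [S' → . S] }):
  [S' → . S] has the dot before S: add [S → . D], [S → . , g )]
  [S → . D] has the dot before D: add [D → .], [D → . ) - D], [D → . +]
No further items can be added.

I₀ = { [D → . ) - D], [D → . +], [D → .], [S → . , g )], [S → . D], [S' → . S] }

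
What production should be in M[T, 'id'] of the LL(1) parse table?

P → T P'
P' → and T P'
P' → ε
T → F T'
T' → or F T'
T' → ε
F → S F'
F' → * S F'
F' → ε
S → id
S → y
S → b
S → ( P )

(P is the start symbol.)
T → F T'

To find M[T, 'id'], we find productions for T where 'id' is in the predict set (PREDICT(N → α) = (FIRST(α) \ {ε}) ∪ (FOLLOW(N) if α ⇒* ε)).

Relevant sets:
  FIRST(F) = { '(', 'b', 'id', 'y' }

T → F T': PREDICT = { '(', 'b', 'id', 'y' }
  'id' is in predict set, so this production goes in M[T, 'id']

M[T, 'id'] = T → F T'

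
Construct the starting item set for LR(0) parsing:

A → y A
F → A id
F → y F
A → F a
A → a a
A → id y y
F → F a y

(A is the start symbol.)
First, augment the grammar with A' → A
I₀ = CLOSURE({ [A' → . A] }):
  [A' → . A] has the dot before A: add [A → . y A], [A → . F a], [A → . a a], [A → . id y y]
  [A → . F a] has the dot before F: add [F → . A id], [F → . y F], [F → . F a y]
No further items can be added.

I₀ = { [A → . F a], [A → . a a], [A → . id y y], [A → . y A], [A' → . A], [F → . A id], [F → . F a y], [F → . y F] }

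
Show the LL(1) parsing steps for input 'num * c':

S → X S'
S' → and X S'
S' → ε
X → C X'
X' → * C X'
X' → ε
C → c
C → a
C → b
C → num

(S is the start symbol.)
LL(1) parsing maintains a stack (initially the start symbol over $) and the input. At each step: if the stack top is a terminal, match it against the current input token; if it is a non-terminal N, replace it with the RHS of M[N, lookahead] (the unique production whose predict set contains the lookahead).

Stack is shown with the top on the left.

Stack        Input      Action
------------------------------
S $          num * c $  output S → X S'
X S' $       num * c $  output X → C X'
C X' S' $    num * c $  output C → num
num X' S' $  num * c $  match 'num'
X' S' $      * c $      output X' → * C X'
* C X' S' $  * c $      match '*'
C X' S' $    c $        output C → c
c X' S' $    c $        match 'c'
X' S' $      $          output X' → ε
S' $         $          output S' → ε
$            $          accept

The string is accepted.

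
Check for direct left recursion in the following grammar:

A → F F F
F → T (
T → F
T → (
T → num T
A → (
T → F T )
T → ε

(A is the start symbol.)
Direct left recursion occurs when N → N α for some non-terminal N (the right-hand side begins with the left-hand side itself).

A → F F F: starts with F
F → T (: starts with T
T → F: starts with F
T → (: starts with '('
T → num T: starts with num
A → (: starts with '('
T → F T ): starts with F
T → ε: starts with ε

No direct left recursion found.

Answer: No direct left recursion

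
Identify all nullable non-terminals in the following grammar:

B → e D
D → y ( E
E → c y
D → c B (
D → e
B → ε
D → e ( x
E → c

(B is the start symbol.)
A non-terminal is nullable if it can derive ε (the empty string): either it has an ε-production, or it has a production whose right-hand side consists entirely of nullable non-terminals.

ε-productions: B → ε
So B is immediately nullable.
No further non-terminal can be added: every production for the remaining non-terminals contains a terminal or a non-nullable non-terminal.
Nullable = { 'B' }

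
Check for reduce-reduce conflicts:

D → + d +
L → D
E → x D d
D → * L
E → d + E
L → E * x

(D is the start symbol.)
No reduce-reduce conflicts

Augment with D' → D and build the canonical LR(0) collection (I0 = CLOSURE({[D' → . D]}), then GOTO on every symbol after a dot until no new states appear). It has 17 states:
  I0: { [D → . * L], [D → . + d +], [D' → . D] }  — shift
  I1: { [D → * . L], [D → . * L], [D → . + d +], [E → . d + E], [E → . x D d], [L → . D], [L → . E * x] }  — shift
  I2: { [D → + . d +] }  — shift
  I3: { [D' → D .] }  — accept
  I4: { [D → + d . +] }  — shift
  I5: { [D → + d + .] }  — reduce
  I6: { [L → D .] }  — reduce
  I7: { [L → E . * x] }  — shift
  I8: { [D → * L .] }  — reduce
  I9: { [E → d . + E] }  — shift
  I10: { [D → . * L], [D → . + d +], [E → x . D d] }  — shift
  I11: { [E → x D . d] }  — shift
  I12: { [E → x D d .] }  — reduce
  I13: { [E → . d + E], [E → . x D d], [E → d + . E] }  — shift
  I14: { [E → d + E .] }  — reduce
  I15: { [L → E * . x] }  — shift
  I16: { [L → E * x .] }  — reduce

No state contains more than one complete item.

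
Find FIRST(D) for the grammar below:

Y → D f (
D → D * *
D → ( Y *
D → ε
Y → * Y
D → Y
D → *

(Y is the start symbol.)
To compute FIRST(D), examine every production with D on the left-hand side, reading each right-hand side left to right until a non-nullable symbol is reached.

FIRST sets of the other non-terminals involved (by the same procedure, iterated to a fixed point):
  FIRST(Y) = { '(', '*', 'f' }

From D → D * *:
  - D is the symbol being defined: contributes nothing new
    D is nullable, so continue to the next symbol
  - '*' is a terminal: add '*' and stop
From D → ( Y *:
  - '(' is a terminal: add '(' and stop
From D → ε:
  - ε-production, so ε ∈ FIRST(D)
From D → Y:
  - Y is a non-terminal: add FIRST(Y) \ {ε} = { '(', '*', 'f' }
    Y is not nullable, so stop
From D → *:
  - '*' is a terminal: add '*' and stop

Collecting: FIRST(D) = { '(', '*', 'f', ε }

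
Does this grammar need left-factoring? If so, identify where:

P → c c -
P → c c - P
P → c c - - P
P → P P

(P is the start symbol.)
Yes, P has productions with common prefix 'c c -'

Left-factoring is needed when two productions for the same non-terminal
share a common prefix on the right-hand side.

Productions for P:
  P → c c -
  P → c c - P
  P → c c - - P
  P → P P

Found common prefix 'c c -' in productions for P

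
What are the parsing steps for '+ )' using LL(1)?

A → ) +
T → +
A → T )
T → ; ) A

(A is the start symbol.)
LL(1) parsing maintains a stack (initially the start symbol over $) and the input. At each step: if the stack top is a terminal, match it against the current input token; if it is a non-terminal N, replace it with the RHS of M[N, lookahead] (the unique production whose predict set contains the lookahead).

Stack is shown with the top on the left.

Stack  Input  Action
--------------------
A $    + ) $  output A → T )
T ) $  + ) $  output T → +
+ ) $  + ) $  match '+'
) $    ) $    match ')'
$      $      accept

The string is accepted.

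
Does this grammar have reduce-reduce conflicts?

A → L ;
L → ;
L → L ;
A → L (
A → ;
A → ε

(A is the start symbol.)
A reduce-reduce conflict occurs when an LR(0) state has two complete items [A → α .] and [B → β .] — both call for a reduction, and with no lookahead the parser cannot choose between them.

Augment with A' → A and build the canonical LR(0) collection (I0 = CLOSURE({[A' → . A]}), then GOTO on every symbol after a dot until no new states appear). It has 6 states:
  I0: { [A → . ;], [A → . L (], [A → . L ;], [A → .], [A' → . A], [L → . ;], [L → . L ;] }  — shift, reduce
  I1: { [A → ; .], [L → ; .] }  — 2 reduces
  I2: { [A' → A .] }  — accept
  I3: { [A → L . (], [A → L . ;], [L → L . ;] }  — shift
  I4: { [A → L ( .] }  — reduce
  I5: { [A → L ; .], [L → L ; .] }  — 2 reduces

I1 contains complete items [A → ; .], [L → ; .] — reduce-reduce conflict.
I5 contains complete items [A → L ; .], [L → L ; .] — reduce-reduce conflict.

Answer: Yes — I1: [A → ; .] vs [L → ; .]; I5: [A → L ; .] vs [L → L ; .]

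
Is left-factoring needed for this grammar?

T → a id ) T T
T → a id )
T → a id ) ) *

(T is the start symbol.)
Left-factoring is needed when two productions for the same non-terminal
share a common prefix on the right-hand side.

Productions for T:
  T → a id ) T T
  T → a id )
  T → a id ) ) *

Found common prefix 'a id )' in productions for T

Answer: Yes, T has productions with common prefix 'a id )'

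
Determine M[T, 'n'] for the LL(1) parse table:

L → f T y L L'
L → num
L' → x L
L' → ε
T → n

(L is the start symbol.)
T → n

To find M[T, 'n'], we find productions for T where 'n' is in the predict set (PREDICT(N → α) = (FIRST(α) \ {ε}) ∪ (FOLLOW(N) if α ⇒* ε)).

T → n: PREDICT = { 'n' }
  'n' is in predict set, so this production goes in M[T, 'n']

M[T, 'n'] = T → n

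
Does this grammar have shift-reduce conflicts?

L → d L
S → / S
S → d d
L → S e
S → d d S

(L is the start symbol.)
A shift-reduce conflict occurs when an LR(0) state has both:
  - a complete (reduce) item [A → α .] (dot at the end), and
  - a shift item [B → β . c γ] (dot before a terminal).

Augment with L' → L and build the canonical LR(0) collection (I0 = CLOSURE({[L' → . L]}), then GOTO on every symbol after a dot until no new states appear). It has 13 states:
  I0: { [L → . S e], [L → . d L], [L' → . L], [S → . / S], [S → . d d S], [S → . d d] }  — shift
  I1: { [S → . / S], [S → . d d S], [S → . d d], [S → / . S] }  — shift
  I2: { [L' → L .] }  — accept
  I3: { [L → S . e] }  — shift
  I4: { [L → . S e], [L → . d L], [L → d . L], [S → . / S], [S → . d d S], [S → . d d], [S → d . d S], [S → d . d] }  — shift
  I5: { [L → d L .] }  — reduce
  I6: { [L → . S e], [L → . d L], [L → d . L], [S → . / S], [S → . d d S], [S → . d d], [S → d . d S], [S → d . d], [S → d d . S], [S → d d .] }  — shift, reduce
  I7: { [L → S . e], [S → d d S .] }  — shift, reduce
  I8: { [L → S e .] }  — reduce
  I9: { [S → / S .] }  — reduce
  I10: { [S → d . d S], [S → d . d] }  — shift
  I11: { [S → . / S], [S → . d d S], [S → . d d], [S → d d . S], [S → d d .] }  — shift, reduce
  I12: { [S → d d S .] }  — reduce

I6 contains reduce item [S → d d .] and shift items [L → . d L], [S → . / S], [S → . d d], [S → d . d], [S → . d d S], [S → d . d S] — shift-reduce conflict.
I7 contains reduce item [S → d d S .] and shift item [L → S . e] — shift-reduce conflict.
I11 contains reduce item [S → d d .] and shift items [S → . / S], [S → . d d], [S → . d d S] — shift-reduce conflict.

Answer: Yes — I6: [S → d d .] vs [L → . d L]; I7: [S → d d S .] vs [L → S . e]; I11: [S → d d .] vs [S → . / S]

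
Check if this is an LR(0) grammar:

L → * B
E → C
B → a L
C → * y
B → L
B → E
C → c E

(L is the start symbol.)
Augment with L' → L and build the canonical LR(0) collection (I0 = CLOSURE({[L' → . L]}), then GOTO on every symbol after a dot until no new states appear). It has 14 states:
  I0: { [L → . * B], [L' → . L] }  — shift
  I1: { [B → . E], [B → . L], [B → . a L], [C → . * y], [C → . c E], [E → . C], [L → * . B], [L → . * B] }  — shift
  I2: { [L' → L .] }  — accept
  I3: { [B → . E], [B → . L], [B → . a L], [C → * . y], [C → . * y], [C → . c E], [E → . C], [L → * . B], [L → . * B] }  — shift
  I4: { [L → * B .] }  — reduce
  I5: { [E → C .] }  — reduce
  I6: { [B → E .] }  — reduce
  I7: { [B → L .] }  — reduce
  I8: { [B → a . L], [L → . * B] }  — shift
  I9: { [C → . * y], [C → . c E], [C → c . E], [E → . C] }  — shift
  I10: { [C → * . y] }  — shift
  I11: { [C → c E .] }  — reduce
  I12: { [C → * y .] }  — reduce
  I13: { [B → a L .] }  — reduce

Every state is either a pure shift/goto state or contains exactly one complete item and nothing to shift — no conflicts. The grammar is LR(0).

Answer: Yes, the grammar is LR(0)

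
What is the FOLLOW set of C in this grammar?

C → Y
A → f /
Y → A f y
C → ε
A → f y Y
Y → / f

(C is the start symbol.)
{ $ }

C is the start symbol, so $ ∈ FOLLOW(C).
C does not occur on any right-hand side.

Taking the union: FOLLOW(C) = { $ }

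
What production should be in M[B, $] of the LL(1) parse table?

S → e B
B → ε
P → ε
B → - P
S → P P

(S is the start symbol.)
To find M[B, $], we find productions for B where $ is in the predict set (PREDICT(N → α) = (FIRST(α) \ {ε}) ∪ (FOLLOW(N) if α ⇒* ε)).

Relevant sets:
  FOLLOW(B) = { $ }

B → ε: PREDICT = { $ }
  $ is in predict set, so this production goes in M[B, $]
B → - P: PREDICT = { '-' }

M[B, $] = B → ε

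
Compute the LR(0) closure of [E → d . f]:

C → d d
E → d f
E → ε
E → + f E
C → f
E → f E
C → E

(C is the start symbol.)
To compute CLOSURE, for each item [A → α.Bβ] where B is a non-terminal, add [B → .γ] for all productions B → γ; repeat for the newly added items until nothing changes.

Start with: [E → d . f]
The dot precedes the terminal f, so nothing is added.

CLOSURE = { [E → d . f] }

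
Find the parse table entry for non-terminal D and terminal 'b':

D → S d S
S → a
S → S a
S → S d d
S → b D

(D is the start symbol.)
D → S d S

To find M[D, 'b'], we find productions for D where 'b' is in the predict set (PREDICT(N → α) = (FIRST(α) \ {ε}) ∪ (FOLLOW(N) if α ⇒* ε)).

Relevant sets:
  FIRST(S) = { 'a', 'b' }

D → S d S: PREDICT = { 'a', 'b' }
  'b' is in predict set, so this production goes in M[D, 'b']

M[D, 'b'] = D → S d S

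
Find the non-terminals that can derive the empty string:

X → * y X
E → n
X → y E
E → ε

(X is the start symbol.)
{ 'E' }

ε-productions: E → ε
So E is immediately nullable.
No further non-terminal can be added: every production for the remaining non-terminals contains a terminal or a non-nullable non-terminal.
Nullable = { 'E' }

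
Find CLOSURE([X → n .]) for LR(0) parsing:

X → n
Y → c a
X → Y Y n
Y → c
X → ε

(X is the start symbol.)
{ [X → n .] }

To compute CLOSURE, for each item [A → α.Bβ] where B is a non-terminal, add [B → .γ] for all productions B → γ; repeat for the newly added items until nothing changes.

Start with: [X → n .]
The dot is at the end, so nothing is added.

CLOSURE = { [X → n .] }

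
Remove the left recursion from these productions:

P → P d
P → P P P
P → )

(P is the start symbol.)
P → ) P'
P' → d P'
P' → P P P'
P' → ε

P is directly left-recursive. The standard transformation for
  A → A α₁ | ... | A α_m | β₁ | ... | β_n
is
  A  → β₁ A' | ... | β_n A'
  A' → α₁ A' | ... | α_m A' | ε

P → ) becomes P → ) P'
P → P d becomes P' → d P'
P → P P P becomes P' → P P P'
Add P' → ε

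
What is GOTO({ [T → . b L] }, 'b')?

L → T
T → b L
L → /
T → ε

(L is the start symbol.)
GOTO(I, 'b') = CLOSURE({ [A → αX.β] : [A → α.Xβ] ∈ I, X = 'b' })

Items with dot before 'b', with the dot advanced:
  [T → . b L] → [T → b . L]
Closure of the advanced items:
  [T → b . L] has the dot before L: add [L → . T], [L → . /]
  [L → . T] has the dot before T: add [T → . b L], [T → .]

GOTO = { [L → . /], [L → . T], [T → . b L], [T → .], [T → b . L] }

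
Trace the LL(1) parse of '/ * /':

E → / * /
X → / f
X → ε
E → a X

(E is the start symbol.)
Stack is shown with the top on the left.

Stack    Input    Action
------------------------
E $      / * / $  output E → / * /
/ * / $  / * / $  match '/'
* / $    * / $    match '*'
/ $      / $      match '/'
$        $        accept

The string is accepted.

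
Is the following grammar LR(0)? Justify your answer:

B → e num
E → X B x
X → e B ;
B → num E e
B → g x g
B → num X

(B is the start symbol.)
Augment with B' → B and build the canonical LR(0) collection (I0 = CLOSURE({[B' → . B]}), then GOTO on every symbol after a dot until no new states appear). It has 16 states:
  I0: { [B → . e num], [B → . g x g], [B → . num E e], [B → . num X], [B' → . B] }  — shift
  I1: { [B' → B .] }  — accept
  I2: { [B → e . num] }  — shift
  I3: { [B → g . x g] }  — shift
  I4: { [B → num . E e], [B → num . X], [E → . X B x], [X → . e B ;] }  — shift
  I5: { [B → num E . e] }  — shift
  I6: { [B → . e num], [B → . g x g], [B → . num E e], [B → . num X], [B → num X .], [E → X . B x] }  — shift, reduce
  I7: { [B → . e num], [B → . g x g], [B → . num E e], [B → . num X], [X → e . B ;] }  — shift
  I8: { [X → e B . ;] }  — shift
  I9: { [X → e B ; .] }  — reduce
  I10: { [E → X B . x] }  — shift
  I11: { [E → X B x .] }  — reduce
  I12: { [B → num E e .] }  — reduce
  I13: { [B → g x . g] }  — shift
  I14: { [B → g x g .] }  — reduce
  I15: { [B → e num .] }  — reduce

Conflict in state I6:
  Shift-reduce conflict between [B → num X .] and [B → . e num]
So the grammar is NOT LR(0).

Answer: No. Shift-reduce conflict between [B → num X .] and [B → . e num]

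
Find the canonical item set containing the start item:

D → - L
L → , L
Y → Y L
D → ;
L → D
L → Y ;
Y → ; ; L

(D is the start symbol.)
First, augment the grammar with D' → D
I₀ = CLOSURE({ [D' → . D] }):
  [D' → . D] has the dot before D: add [D → . - L], [D → . ;]
No further items can be added.

I₀ = { [D → . - L], [D → . ;], [D' → . D] }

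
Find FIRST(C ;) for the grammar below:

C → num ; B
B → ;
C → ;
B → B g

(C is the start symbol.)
{ ';', 'num' }

FIRST sets of the non-terminals involved (from the grammar, by fixed-point iteration):
  FIRST(C) = { ';', 'num' }

To compute FIRST(C ;), process the symbols left to right:
Symbol C is a non-terminal. Add FIRST(C) \ {ε} = { ';', 'num' }
C is not nullable (ε ∉ FIRST(C)), so stop here.
FIRST(C ;) = { ';', 'num' }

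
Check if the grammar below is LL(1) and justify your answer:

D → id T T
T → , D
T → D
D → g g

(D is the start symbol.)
Yes, the grammar is LL(1).

Relevant sets:
  FIRST(D) = { 'g', 'id' }

For D:
  PREDICT(D → id T T) = { 'id' }
  PREDICT(D → g g) = { 'g' }
For T:
  PREDICT(T → ',' D) = { ',' }
  PREDICT(T → D) = { 'g', 'id' }

All predict sets are disjoint. The grammar IS LL(1).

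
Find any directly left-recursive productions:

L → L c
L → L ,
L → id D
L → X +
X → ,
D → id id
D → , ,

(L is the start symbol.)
Yes, L is left-recursive

Direct left recursion occurs when N → N α for some non-terminal N (the right-hand side begins with the left-hand side itself).

L → L c: LEFT RECURSIVE (starts with L)
L → L ,: LEFT RECURSIVE (starts with L)
L → id D: starts with id
L → X +: starts with X
X → ,: starts with ','
D → id id: starts with id
D → , ,: starts with ','

The grammar has direct left recursion on: L.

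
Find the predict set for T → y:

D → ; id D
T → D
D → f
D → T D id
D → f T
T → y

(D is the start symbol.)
{ 'y' }

PREDICT(T → y) = (FIRST(RHS) \ {ε}) ∪ (FOLLOW(T) if ε ∈ FIRST(RHS), i.e. RHS ⇒* ε)
FIRST(y) = { 'y' }
ε ∉ FIRST(y), so FOLLOW(T) is not added.
PREDICT(T → y) = { 'y' }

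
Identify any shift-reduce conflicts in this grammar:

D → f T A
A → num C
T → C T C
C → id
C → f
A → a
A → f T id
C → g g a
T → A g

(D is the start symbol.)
Yes — I7: [C → f .] vs [A → . a]

Augment with D' → D and build the canonical LR(0) collection (I0 = CLOSURE({[D' → . D]}), then GOTO on every symbol after a dot until no new states appear). It has 22 states:
  I0: { [D → . f T A], [D' → . D] }  — shift
  I1: { [D' → D .] }  — accept
  I2: { [A → . a], [A → . f T id], [A → . num C], [C → . f], [C → . g g a], [C → . id], [D → f . T A], [T → . A g], [T → . C T C] }  — shift
  I3: { [T → A . g] }  — shift
  I4: { [A → . a], [A → . f T id], [A → . num C], [C → . f], [C → . g g a], [C → . id], [T → . A g], [T → . C T C], [T → C . T C] }  — shift
  I5: { [A → . a], [A → . f T id], [A → . num C], [D → f T . A] }  — shift
  I6: { [A → a .] }  — reduce
  I7: { [A → . a], [A → . f T id], [A → . num C], [A → f . T id], [C → . f], [C → . g g a], [C → . id], [C → f .], [T → . A g], [T → . C T C] }  — shift, reduce
  I8: { [C → g . g a] }  — shift
  I9: { [C → id .] }  — reduce
  I10: { [A → num . C], [C → . f], [C → . g g a], [C → . id] }  — shift
  I11: { [A → num C .] }  — reduce
  I12: { [C → f .] }  — reduce
  I13: { [C → g g . a] }  — shift
  I14: { [C → g g a .] }  — reduce
  I15: { [A → f T . id] }  — shift
  I16: { [A → f T id .] }  — reduce
  I17: { [D → f T A .] }  — reduce
  I18: { [A → . a], [A → . f T id], [A → . num C], [A → f . T id], [C → . f], [C → . g g a], [C → . id], [T → . A g], [T → . C T C] }  — shift
  I19: { [C → . f], [C → . g g a], [C → . id], [T → C T . C] }  — shift
  I20: { [T → C T C .] }  — reduce
  I21: { [T → A g .] }  — reduce

I7 contains reduce item [C → f .] and shift items [A → . a], [A → . f T id], [A → . num C], [C → . f], [C → . g g a], [C → . id] — shift-reduce conflict.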